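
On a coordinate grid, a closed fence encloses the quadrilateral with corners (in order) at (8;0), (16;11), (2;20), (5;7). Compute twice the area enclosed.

244

Using the shoelace formula, 2A = |[8·11 − 16·0] + [16·20 − 2·11] + [2·7 − 5·20] + [5·0 − 8·7]| = 244, so the area is 122.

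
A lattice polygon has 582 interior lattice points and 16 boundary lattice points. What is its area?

589

Pick's theorem states A = I + B/2 − 1, so A = 582 + 16/2 − 1 = 589.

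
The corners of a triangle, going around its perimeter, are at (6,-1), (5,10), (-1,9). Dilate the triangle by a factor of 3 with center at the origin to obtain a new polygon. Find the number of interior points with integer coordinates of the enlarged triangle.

The shoelace formula gives twice the area as |[6·10 − 5·(-1)] + [5·9 − (-1)·10] + [(-1)·(-1) − 6·9]| = 67, so the area is 67/2.
Along each edge there are gcd(|Δx|,|Δy|)+1 lattice points, so counting each shared vertex once the boundary has gcd(1,11) + gcd(6,1) + gcd(7,10) = 1+1+1 = 3.
Scaling by 3 multiplies the area by 3² = 9 (so the new area is 603/2) and multiplies the boundary lattice-point count by 3, giving 9.
By Pick's theorem, the interior count of the dilated polygon is 603/2 − 9/2 + 1 = 298.

298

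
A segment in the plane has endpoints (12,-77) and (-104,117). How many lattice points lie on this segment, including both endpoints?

The number of lattice points on a segment between lattice points is gcd(|Δx|,|Δy|) + 1 = gcd(116,194) + 1 = 2 + 1 = 3.

3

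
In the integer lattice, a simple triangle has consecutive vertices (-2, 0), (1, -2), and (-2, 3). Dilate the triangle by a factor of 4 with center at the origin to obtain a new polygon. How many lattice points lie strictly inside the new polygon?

63

By the shoelace formula, twice the signed area is |[(-2)·(-2) − 1·0] + [1·3 − (-2)·(-2)] + [(-2)·0 − (-2)·3]| = 9, so the area is 4.5.
Summing gcd(|Δx|,|Δy|) over the edges gives the boundary count: gcd(3,2) + gcd(3,5) + gcd(0,3) = 1+1+3 = 5.
Scaling by 4 multiplies the area by 4² = 16 (so the new area is 72) and multiplies the boundary lattice-point count by 4, giving 20.
By Pick's theorem, the interior count of the dilated polygon is 72 − 20/2 + 1 = 63.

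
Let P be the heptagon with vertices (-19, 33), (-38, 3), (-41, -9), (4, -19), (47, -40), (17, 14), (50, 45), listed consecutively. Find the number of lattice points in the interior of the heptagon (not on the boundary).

3550

By the shoelace formula, twice the signed area is |((-19)·3 − (-38)·33) + ((-38)·(-9) − (-41)·3) + ((-41)·(-19) − 4·(-9)) + (4·(-40) − 47·(-19)) + (47·14 − 17·(-40)) + (17·45 − 50·14) + (50·33 − (-19)·45)| = 7118, so the area is 3559.
The number of boundary lattice points is Σ gcd(|Δx|,|Δy|) = gcd(19,30) + gcd(3,12) + gcd(45,10) + gcd(43,21) + gcd(30,54) + gcd(33,31) + gcd(69,12) = 1+3+5+1+6+1+3 = 20.
By Pick's theorem A = I + B/2 − 1, so I = 3559 − 20/2 + 1 = 3550.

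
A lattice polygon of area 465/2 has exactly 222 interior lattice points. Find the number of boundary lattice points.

Pick's theorem gives A = I + B/2 − 1, so B = 2(A − I + 1) = 2(465/2 − 222 + 1) = 23.

23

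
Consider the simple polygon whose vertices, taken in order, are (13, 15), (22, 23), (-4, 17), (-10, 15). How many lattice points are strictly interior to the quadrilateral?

87

By the shoelace formula, twice the signed area is |(13·23 − 22·15) + (22·17 − (-4)·23) + ((-4)·15 − (-10)·17) + ((-10)·15 − 13·15)| = 200, so the area is 100.
Along each edge there are gcd(|Δx|,|Δy|)+1 lattice points, so counting each shared vertex once the boundary has gcd(9,8) + gcd(26,6) + gcd(6,2) + gcd(23,0) = 1+2+2+23 = 28.
By Pick's theorem A = I + B/2 − 1, so I = 100 − 28/2 + 1 = 87.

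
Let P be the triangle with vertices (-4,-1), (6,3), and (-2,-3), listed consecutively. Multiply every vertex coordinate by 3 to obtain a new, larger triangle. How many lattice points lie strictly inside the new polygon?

Using the shoelace formula, 2A = |((-4)·3 − 6·(-1)) + (6·(-3) − (-2)·3) + ((-2)·(-1) − (-4)·(-3))| = 28, so the area is 14.
Summing gcd(|Δx|,|Δy|) over the edges gives the boundary count: gcd(10,4) + gcd(8,6) + gcd(2,2) = 2+2+2 = 6.
Scaling by 3 multiplies the area by 3² = 9 (so the new area is 126) and multiplies the boundary lattice-point count by 3, giving 18.
By Pick's theorem, the interior count of the dilated polygon is 126 − 18/2 + 1 = 118.

118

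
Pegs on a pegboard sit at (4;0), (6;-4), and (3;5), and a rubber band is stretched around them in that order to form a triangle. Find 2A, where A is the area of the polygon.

6

The shoelace formula gives twice the area as |[4·(-4) − 6·0] + [6·5 − 3·(-4)] + [3·0 − 4·5]| = 6, so the area is 3.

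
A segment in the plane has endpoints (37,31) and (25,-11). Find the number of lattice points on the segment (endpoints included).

7

The number of lattice points on a segment between lattice points is gcd(|Δx|,|Δy|) + 1 = gcd(12,42) + 1 = 6 + 1 = 7.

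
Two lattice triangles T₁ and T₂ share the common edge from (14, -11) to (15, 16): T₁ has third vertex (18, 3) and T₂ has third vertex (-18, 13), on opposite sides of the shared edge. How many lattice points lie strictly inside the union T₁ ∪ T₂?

485

The union is the simple quadrilateral with vertices (14, -11), (18, 3), (15, 16), (-18, 13) in order.
By the shoelace formula, twice the signed area is |[14·3 − 18·(-11)] + [18·16 − 15·3] + [15·13 − (-18)·16] + [(-18)·(-11) − 14·13]| = 982, so the area is 491.
The number of boundary lattice points is Σ gcd(|Δx|,|Δy|) = gcd(4,14) + gcd(3,13) + gcd(33,3) + gcd(32,24) = 2+1+3+8 = 14.
By Pick's theorem I = A − B/2 + 1 = 491 − 14/2 + 1 = 485.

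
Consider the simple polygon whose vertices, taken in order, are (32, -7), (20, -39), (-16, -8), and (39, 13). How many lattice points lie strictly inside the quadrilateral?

1236

By the shoelace formula, twice the signed area is |[32·(-39) − 20·(-7)] + [20·(-8) − (-16)·(-39)] + [(-16)·13 − 39·(-8)] + [39·(-7) − 32·13]| = 2477, so the area is 2477/2.
Along each edge there are gcd(|Δx|,|Δy|)+1 lattice points, so counting each shared vertex once the boundary has gcd(12,32) + gcd(36,31) + gcd(55,21) + gcd(7,20) = 4+1+1+1 = 7.
Pick's theorem gives I = A − B/2 + 1 = 2477/2 − 7/2 + 1 = 1236.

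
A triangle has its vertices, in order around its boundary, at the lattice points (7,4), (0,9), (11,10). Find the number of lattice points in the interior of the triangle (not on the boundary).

30

The shoelace formula gives twice the area as |[7·9 − 0·4] + [0·10 − 11·9] + [11·4 − 7·10]| = 62, so the area is 31.
Along each edge there are gcd(|Δx|,|Δy|)+1 lattice points, so counting each shared vertex once the boundary has gcd(7,5) + gcd(11,1) + gcd(4,6) = 1+1+2 = 4.
Pick's theorem gives I = A − B/2 + 1 = 31 − 4/2 + 1 = 30.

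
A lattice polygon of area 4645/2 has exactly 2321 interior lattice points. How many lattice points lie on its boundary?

5

Pick's theorem gives A = I + B/2 − 1, so B = 2(A − I + 1) = 2(4645/2 − 2321 + 1) = 5.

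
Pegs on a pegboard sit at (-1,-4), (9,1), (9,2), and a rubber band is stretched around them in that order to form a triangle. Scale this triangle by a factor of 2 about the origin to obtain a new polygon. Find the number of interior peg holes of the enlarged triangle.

13

By the shoelace formula, twice the signed area is |[(-1)·1 − 9·(-4)] + [9·2 − 9·1] + [9·(-4) − (-1)·2]| = 10, so the area is 5.
The number of boundary lattice points is Σ gcd(|Δx|,|Δy|) = gcd(10,5) + gcd(0,1) + gcd(10,6) = 5+1+2 = 8.
Scaling by 2 multiplies the area by 2² = 4 (so the new area is 20) and multiplies the boundary lattice-point count by 2, giving 16.
By Pick's theorem, the interior count of the dilated polygon is 20 − 16/2 + 1 = 13.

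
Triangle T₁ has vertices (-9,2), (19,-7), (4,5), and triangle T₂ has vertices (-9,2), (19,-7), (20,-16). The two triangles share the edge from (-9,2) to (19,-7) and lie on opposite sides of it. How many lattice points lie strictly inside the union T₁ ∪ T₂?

The union is the simple quadrilateral with vertices (-9,2), (4,5), (19,-7), (20,-16) in order.
Using the shoelace formula, 2A = |[(-9)·5 − 4·2] + [4·(-7) − 19·5] + [19·(-16) − 20·(-7)] + [20·2 − (-9)·(-16)]| = 444, so the area is 222.
The number of boundary lattice points is Σ gcd(|Δx|,|Δy|) = gcd(13,3) + gcd(15,12) + gcd(1,9) + gcd(29,18) = 1+3+1+1 = 6.
By Pick's theorem I = A − B/2 + 1 = 222 − 6/2 + 1 = 220.

220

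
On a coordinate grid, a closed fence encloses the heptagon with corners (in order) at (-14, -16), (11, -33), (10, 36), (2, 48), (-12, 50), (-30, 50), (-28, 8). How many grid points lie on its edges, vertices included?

30

The number of boundary lattice points is Σ gcd(|Δx|,|Δy|) = gcd(25,17) + gcd(1,69) + gcd(8,12) + gcd(14,2) + gcd(18,0) + gcd(2,42) + gcd(14,24) = 1+1+4+2+18+2+2 = 30.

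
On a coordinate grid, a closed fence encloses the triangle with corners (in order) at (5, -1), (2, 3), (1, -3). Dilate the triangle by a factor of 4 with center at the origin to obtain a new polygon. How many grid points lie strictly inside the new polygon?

By the shoelace formula, twice the signed area is |(5·3 − 2·(-1)) + (2·(-3) − 1·3) + (1·(-1) − 5·(-3))| = 22, so the area is 11.
Along each edge there are gcd(|Δx|,|Δy|)+1 lattice points, so counting each shared vertex once the boundary has gcd(3,4) + gcd(1,6) + gcd(4,2) = 1+1+2 = 4.
Scaling by 4 multiplies the area by 4² = 16 (so the new area is 176) and multiplies the boundary lattice-point count by 4, giving 16.
By Pick's theorem, the interior count of the dilated polygon is 176 − 16/2 + 1 = 169.

169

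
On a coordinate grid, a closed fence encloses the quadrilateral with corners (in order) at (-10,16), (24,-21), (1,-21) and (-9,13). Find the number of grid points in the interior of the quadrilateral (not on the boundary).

411

By the shoelace formula, twice the signed area is |[(-10)·(-21) − 24·16] + [24·(-21) − 1·(-21)] + [1·13 − (-9)·(-21)] + [(-9)·16 − (-10)·13]| = 847, so the area is 423.5.
The number of boundary lattice points is Σ gcd(|Δx|,|Δy|) = gcd(34,37) + gcd(23,0) + gcd(10,34) + gcd(1,3) = 1+23+2+1 = 27.
By Pick's theorem A = I + B/2 − 1, so I = 423.5 − 27/2 + 1 = 411.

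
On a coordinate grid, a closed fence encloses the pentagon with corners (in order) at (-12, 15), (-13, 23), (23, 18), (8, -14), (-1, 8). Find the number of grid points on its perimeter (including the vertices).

5

The number of boundary lattice points is Σ gcd(|Δx|,|Δy|) = gcd(1,8) + gcd(36,5) + gcd(15,32) + gcd(9,22) + gcd(11,7) = 1+1+1+1+1 = 5.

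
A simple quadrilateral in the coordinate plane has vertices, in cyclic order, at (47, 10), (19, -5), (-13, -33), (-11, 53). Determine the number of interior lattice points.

Using the shoelace formula, 2A = |[47·(-5) − 19·10] + [19·(-33) − (-13)·(-5)] + [(-13)·53 − (-11)·(-33)] + [(-11)·10 − 47·53]| = 4770, so the area is 2385.
Summing gcd(|Δx|,|Δy|) over the edges gives the boundary count: gcd(28,15) + gcd(32,28) + gcd(2,86) + gcd(58,43) = 1+4+2+1 = 8.
Pick's theorem gives I = A − B/2 + 1 = 2385 − 8/2 + 1 = 2382.

2382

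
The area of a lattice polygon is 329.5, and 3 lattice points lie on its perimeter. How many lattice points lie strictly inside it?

Pick's theorem A = I + B/2 − 1 rearranges to I = A − B/2 + 1 = 329.5 − 3/2 + 1 = 329.

329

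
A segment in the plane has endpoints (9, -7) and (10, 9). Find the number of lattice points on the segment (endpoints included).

The number of lattice points on a segment between lattice points is gcd(|Δx|,|Δy|) + 1 = gcd(1,16) + 1 = 1 + 1 = 2.

2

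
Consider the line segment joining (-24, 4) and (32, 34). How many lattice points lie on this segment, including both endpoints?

3

The number of lattice points on a segment between lattice points is gcd(|Δx|,|Δy|) + 1 = gcd(56,30) + 1 = 2 + 1 = 3.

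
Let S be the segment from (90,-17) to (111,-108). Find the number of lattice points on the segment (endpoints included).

The number of lattice points on a segment between lattice points is gcd(|Δx|,|Δy|) + 1 = gcd(21,91) + 1 = 7 + 1 = 8.

8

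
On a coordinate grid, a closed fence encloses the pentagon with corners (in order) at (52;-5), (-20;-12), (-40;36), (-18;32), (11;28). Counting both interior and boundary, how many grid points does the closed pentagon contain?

The shoelace formula gives twice the area as |(52·(-12) − (-20)·(-5)) + ((-20)·36 − (-40)·(-12)) + ((-40)·32 − (-18)·36) + ((-18)·28 − 11·32) + (11·(-5) − 52·28)| = 4923, so the area is 4923/2.
Along each edge there are gcd(|Δx|,|Δy|)+1 lattice points, so counting each shared vertex once the boundary has gcd(72,7) + gcd(20,48) + gcd(22,4) + gcd(29,4) + gcd(41,33) = 1+4+2+1+1 = 9.
Pick's theorem gives I = A − B/2 + 1 = 4923/2 − 9/2 + 1 = 2458, so the closed region contains I + B = 2458 + 9 = 2467 lattice points.

2467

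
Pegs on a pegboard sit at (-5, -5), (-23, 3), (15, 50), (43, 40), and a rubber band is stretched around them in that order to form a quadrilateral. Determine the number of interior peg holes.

The shoelace formula gives twice the area as |[(-5)·3 − (-23)·(-5)] + [(-23)·50 − 15·3] + [15·40 − 43·50] + [43·(-5) − (-5)·40]| = 2890, so the area is 1445.
Summing gcd(|Δx|,|Δy|) over the edges gives the boundary count: gcd(18,8) + gcd(38,47) + gcd(28,10) + gcd(48,45) = 2+1+2+3 = 8.
Pick's theorem gives I = A − B/2 + 1 = 1445 − 8/2 + 1 = 1442.

1442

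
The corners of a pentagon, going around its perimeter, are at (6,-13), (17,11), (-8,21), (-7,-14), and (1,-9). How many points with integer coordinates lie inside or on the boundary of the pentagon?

560

By the shoelace formula, twice the signed area is |(6·11 − 17·(-13)) + (17·21 − (-8)·11) + ((-8)·(-14) − (-7)·21) + ((-7)·(-9) − 1·(-14)) + (1·(-13) − 6·(-9))| = 1109, so the area is 1109/2.
Summing gcd(|Δx|,|Δy|) over the edges gives the boundary count: gcd(11,24) + gcd(25,10) + gcd(1,35) + gcd(8,5) + gcd(5,4) = 1+5+1+1+1 = 9.
Pick's theorem gives I = A − B/2 + 1 = 1109/2 − 9/2 + 1 = 551, so the closed region contains I + B = 551 + 9 = 560 lattice points.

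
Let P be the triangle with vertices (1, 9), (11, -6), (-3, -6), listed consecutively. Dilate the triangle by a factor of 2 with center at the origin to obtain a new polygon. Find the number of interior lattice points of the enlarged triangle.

401

By the shoelace formula, twice the signed area is |(1·(-6) − 11·9) + (11·(-6) − (-3)·(-6)) + ((-3)·9 − 1·(-6))| = 210, so the area is 105.
Summing gcd(|Δx|,|Δy|) over the edges gives the boundary count: gcd(10,15) + gcd(14,0) + gcd(4,15) = 5+14+1 = 20.
Scaling by 2 multiplies the area by 2² = 4 (so the new area is 420) and multiplies the boundary lattice-point count by 2, giving 40.
By Pick's theorem, the interior count of the dilated polygon is 420 − 40/2 + 1 = 401.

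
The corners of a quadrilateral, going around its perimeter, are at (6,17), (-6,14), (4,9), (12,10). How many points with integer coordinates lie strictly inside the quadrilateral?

The shoelace formula gives twice the area as |(6·14 − (-6)·17) + ((-6)·9 − 4·14) + (4·10 − 12·9) + (12·17 − 6·10)| = 152, so the area is 76.
The number of boundary lattice points is Σ gcd(|Δx|,|Δy|) = gcd(12,3) + gcd(10,5) + gcd(8,1) + gcd(6,7) = 3+5+1+1 = 10.
Pick's theorem gives I = A − B/2 + 1 = 76 − 10/2 + 1 = 72.

72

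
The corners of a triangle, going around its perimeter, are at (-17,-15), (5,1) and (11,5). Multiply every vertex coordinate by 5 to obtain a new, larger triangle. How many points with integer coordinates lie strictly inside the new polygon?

By the shoelace formula, twice the signed area is |((-17)·1 − 5·(-15)) + (5·5 − 11·1) + (11·(-15) − (-17)·5)| = 8, so the area is 4.
Summing gcd(|Δx|,|Δy|) over the edges gives the boundary count: gcd(22,16) + gcd(6,4) + gcd(28,20) = 2+2+4 = 8.
Scaling by 5 multiplies the area by 5² = 25 (so the new area is 100) and multiplies the boundary lattice-point count by 5, giving 40.
By Pick's theorem, the interior count of the dilated polygon is 100 − 40/2 + 1 = 81.

81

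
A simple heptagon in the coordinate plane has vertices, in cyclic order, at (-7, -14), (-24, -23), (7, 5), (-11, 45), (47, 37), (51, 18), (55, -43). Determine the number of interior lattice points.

3787

Using the shoelace formula, 2A = |[(-7)·(-23) − (-24)·(-14)] + [(-24)·5 − 7·(-23)] + [7·45 − (-11)·5] + [(-11)·37 − 47·45] + [47·18 − 51·37] + [51·(-43) − 55·18] + [55·(-14) − (-7)·(-43)]| = 7581, so the area is 7581/2.
Along each edge there are gcd(|Δx|,|Δy|)+1 lattice points, so counting each shared vertex once the boundary has gcd(17,9) + gcd(31,28) + gcd(18,40) + gcd(58,8) + gcd(4,19) + gcd(4,61) + gcd(62,29) = 1+1+2+2+1+1+1 = 9.
By Pick's theorem A = I + B/2 − 1, so I = 7581/2 − 9/2 + 1 = 3787.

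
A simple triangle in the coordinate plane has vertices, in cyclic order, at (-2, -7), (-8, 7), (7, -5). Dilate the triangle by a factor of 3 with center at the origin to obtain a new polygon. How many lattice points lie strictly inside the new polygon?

The shoelace formula gives twice the area as |[(-2)·7 − (-8)·(-7)] + [(-8)·(-5) − 7·7] + [7·(-7) − (-2)·(-5)]| = 138, so the area is 69.
Along each edge there are gcd(|Δx|,|Δy|)+1 lattice points, so counting each shared vertex once the boundary has gcd(6,14) + gcd(15,12) + gcd(9,2) = 2+3+1 = 6.
Scaling by 3 multiplies the area by 3² = 9 (so the new area is 621) and multiplies the boundary lattice-point count by 3, giving 18.
By Pick's theorem, the interior count of the dilated polygon is 621 − 18/2 + 1 = 613.

613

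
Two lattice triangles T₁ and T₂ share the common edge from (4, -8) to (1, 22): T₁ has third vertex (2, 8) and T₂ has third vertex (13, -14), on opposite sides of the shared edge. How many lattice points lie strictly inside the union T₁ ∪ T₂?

124

The union is the simple quadrilateral with vertices (4, -8), (2, 8), (1, 22), (13, -14) in order.
Using the shoelace formula, 2A = |(4·8 − 2·(-8)) + (2·22 − 1·8) + (1·(-14) − 13·22) + (13·(-8) − 4·(-14))| = 264, so the area is 132.
Along each edge there are gcd(|Δx|,|Δy|)+1 lattice points, so counting each shared vertex once the boundary has gcd(2,16) + gcd(1,14) + gcd(12,36) + gcd(9,6) = 2+1+12+3 = 18.
By Pick's theorem I = A − B/2 + 1 = 132 − 18/2 + 1 = 124.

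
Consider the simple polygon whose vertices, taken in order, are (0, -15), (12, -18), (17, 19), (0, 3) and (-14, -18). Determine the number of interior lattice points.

503

Using the shoelace formula, 2A = |(0·(-18) − 12·(-15)) + (12·19 − 17·(-18)) + (17·3 − 0·19) + (0·(-18) − (-14)·3) + ((-14)·(-15) − 0·(-18))| = 1017, so the area is 508.5.
Summing gcd(|Δx|,|Δy|) over the edges gives the boundary count: gcd(12,3) + gcd(5,37) + gcd(17,16) + gcd(14,21) + gcd(14,3) = 3+1+1+7+1 = 13.
By Pick's theorem A = I + B/2 − 1, so I = 508.5 − 13/2 + 1 = 503.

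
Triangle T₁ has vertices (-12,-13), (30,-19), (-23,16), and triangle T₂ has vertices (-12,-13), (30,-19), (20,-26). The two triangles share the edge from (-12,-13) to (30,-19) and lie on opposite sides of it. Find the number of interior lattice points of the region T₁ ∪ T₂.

The union is the simple quadrilateral with vertices (-12,-13), (-23,16), (30,-19), (20,-26) in order.
By the shoelace formula, twice the signed area is |[(-12)·16 − (-23)·(-13)] + [(-23)·(-19) − 30·16] + [30·(-26) − 20·(-19)] + [20·(-13) − (-12)·(-26)]| = 1506, so the area is 753.
Summing gcd(|Δx|,|Δy|) over the edges gives the boundary count: gcd(11,29) + gcd(53,35) + gcd(10,7) + gcd(32,13) = 1+1+1+1 = 4.
By Pick's theorem I = A − B/2 + 1 = 753 − 4/2 + 1 = 752.

752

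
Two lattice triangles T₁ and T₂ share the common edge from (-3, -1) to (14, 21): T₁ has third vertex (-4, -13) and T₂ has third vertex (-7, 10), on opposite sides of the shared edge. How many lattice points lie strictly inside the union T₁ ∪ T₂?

227

The union is the simple quadrilateral with vertices (-3, -1), (-4, -13), (14, 21), (-7, 10) in order.
The shoelace formula gives twice the area as |[(-3)·(-13) − (-4)·(-1)] + [(-4)·21 − 14·(-13)] + [14·10 − (-7)·21] + [(-7)·(-1) − (-3)·10]| = 457, so the area is 228.5.
The number of boundary lattice points is Σ gcd(|Δx|,|Δy|) = gcd(1,12) + gcd(18,34) + gcd(21,11) + gcd(4,11) = 1+2+1+1 = 5.
By Pick's theorem I = A − B/2 + 1 = 228.5 − 5/2 + 1 = 227.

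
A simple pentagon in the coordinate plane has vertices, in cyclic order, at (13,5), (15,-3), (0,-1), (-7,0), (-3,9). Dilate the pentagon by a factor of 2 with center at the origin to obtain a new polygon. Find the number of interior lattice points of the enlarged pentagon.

654

The shoelace formula gives twice the area as |(13·(-3) − 15·5) + (15·(-1) − 0·(-3)) + (0·0 − (-7)·(-1)) + ((-7)·9 − (-3)·0) + ((-3)·5 − 13·9)| = 331, so the area is 331/2.
Summing gcd(|Δx|,|Δy|) over the edges gives the boundary count: gcd(2,8) + gcd(15,2) + gcd(7,1) + gcd(4,9) + gcd(16,4) = 2+1+1+1+4 = 9.
Scaling by 2 multiplies the area by 2² = 4 (so the new area is 662) and multiplies the boundary lattice-point count by 2, giving 18.
By Pick's theorem, the interior count of the dilated polygon is 662 − 18/2 + 1 = 654.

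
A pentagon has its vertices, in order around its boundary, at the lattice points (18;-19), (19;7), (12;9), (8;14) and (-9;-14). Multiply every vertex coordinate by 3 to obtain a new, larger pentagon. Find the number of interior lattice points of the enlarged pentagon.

The shoelace formula gives twice the area as |(18·7 − 19·(-19)) + (19·9 − 12·7) + (12·14 − 8·9) + (8·(-14) − (-9)·14) + ((-9)·(-19) − 18·(-14))| = 1107, so the area is 1107/2.
Along each edge there are gcd(|Δx|,|Δy|)+1 lattice points, so counting each shared vertex once the boundary has gcd(1,26) + gcd(7,2) + gcd(4,5) + gcd(17,28) + gcd(27,5) = 1+1+1+1+1 = 5.
Scaling by 3 multiplies the area by 3² = 9 (so the new area is 4981.5) and multiplies the boundary lattice-point count by 3, giving 15.
By Pick's theorem, the interior count of the dilated polygon is 4981.5 − 15/2 + 1 = 4975.

4975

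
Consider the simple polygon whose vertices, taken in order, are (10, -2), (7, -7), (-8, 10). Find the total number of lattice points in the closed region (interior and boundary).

By the shoelace formula, twice the signed area is |(10·(-7) − 7·(-2)) + (7·10 − (-8)·(-7)) + ((-8)·(-2) − 10·10)| = 126, so the area is 63.
Along each edge there are gcd(|Δx|,|Δy|)+1 lattice points, so counting each shared vertex once the boundary has gcd(3,5) + gcd(15,17) + gcd(18,12) = 1+1+6 = 8.
Pick's theorem gives I = A − B/2 + 1 = 63 − 8/2 + 1 = 60, so the closed region contains I + B = 60 + 8 = 68 lattice points.

68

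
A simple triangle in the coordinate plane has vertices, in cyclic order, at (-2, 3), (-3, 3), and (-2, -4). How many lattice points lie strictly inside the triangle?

0

Using the shoelace formula, 2A = |((-2)·3 − (-3)·3) + ((-3)·(-4) − (-2)·3) + ((-2)·3 − (-2)·(-4))| = 7, so the area is 7/2.
The number of boundary lattice points is Σ gcd(|Δx|,|Δy|) = gcd(1,0) + gcd(1,7) + gcd(0,7) = 1+1+7 = 9.
Pick's theorem gives I = A − B/2 + 1 = 7/2 − 9/2 + 1 = 0.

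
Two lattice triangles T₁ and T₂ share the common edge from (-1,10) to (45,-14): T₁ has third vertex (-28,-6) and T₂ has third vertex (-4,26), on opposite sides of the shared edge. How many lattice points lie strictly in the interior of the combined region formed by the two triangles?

The union is the simple quadrilateral with vertices (-1,10), (-28,-6), (45,-14), (-4,26) in order.
The shoelace formula gives twice the area as |((-1)·(-6) − (-28)·10) + ((-28)·(-14) − 45·(-6)) + (45·26 − (-4)·(-14)) + ((-4)·10 − (-1)·26)| = 2048, so the area is 1024.
Along each edge there are gcd(|Δx|,|Δy|)+1 lattice points, so counting each shared vertex once the boundary has gcd(27,16) + gcd(73,8) + gcd(49,40) + gcd(3,16) = 1+1+1+1 = 4.
By Pick's theorem I = A − B/2 + 1 = 1024 − 4/2 + 1 = 1023.

1023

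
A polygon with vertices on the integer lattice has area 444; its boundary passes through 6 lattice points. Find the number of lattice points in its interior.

Pick's theorem A = I + B/2 − 1 rearranges to I = A − B/2 + 1 = 444 − 6/2 + 1 = 442.

442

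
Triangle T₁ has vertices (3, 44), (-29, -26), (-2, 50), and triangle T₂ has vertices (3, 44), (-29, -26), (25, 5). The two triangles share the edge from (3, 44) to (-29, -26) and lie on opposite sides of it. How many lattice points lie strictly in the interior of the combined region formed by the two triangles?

The union is the simple quadrilateral with vertices (3, 44), (-2, 50), (-29, -26), (25, 5) in order.
By the shoelace formula, twice the signed area is |(3·50 − (-2)·44) + ((-2)·(-26) − (-29)·50) + ((-29)·5 − 25·(-26)) + (25·44 − 3·5)| = 3330, so the area is 1665.
Along each edge there are gcd(|Δx|,|Δy|)+1 lattice points, so counting each shared vertex once the boundary has gcd(5,6) + gcd(27,76) + gcd(54,31) + gcd(22,39) = 1+1+1+1 = 4.
By Pick's theorem I = A − B/2 + 1 = 1665 − 4/2 + 1 = 1664.

1664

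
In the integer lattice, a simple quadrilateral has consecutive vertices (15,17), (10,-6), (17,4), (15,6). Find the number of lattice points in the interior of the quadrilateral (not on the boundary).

38

Using the shoelace formula, 2A = |[15·(-6) − 10·17] + [10·4 − 17·(-6)] + [17·6 − 15·4] + [15·17 − 15·6]| = 89, so the area is 89/2.
Along each edge there are gcd(|Δx|,|Δy|)+1 lattice points, so counting each shared vertex once the boundary has gcd(5,23) + gcd(7,10) + gcd(2,2) + gcd(0,11) = 1+1+2+11 = 15.
By Pick's theorem A = I + B/2 − 1, so I = 89/2 − 15/2 + 1 = 38.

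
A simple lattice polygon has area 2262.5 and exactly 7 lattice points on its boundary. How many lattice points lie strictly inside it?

2260

From Pick's theorem, I = A − B/2 + 1 = 2262.5 − 7/2 + 1 = 2260.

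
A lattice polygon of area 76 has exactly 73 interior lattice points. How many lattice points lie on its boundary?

8

Pick's theorem gives A = I + B/2 − 1, so B = 2(A − I + 1) = 2(76 − 73 + 1) = 8.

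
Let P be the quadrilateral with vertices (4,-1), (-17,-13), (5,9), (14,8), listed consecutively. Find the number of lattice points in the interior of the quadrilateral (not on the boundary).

By the shoelace formula, twice the signed area is |(4·(-13) − (-17)·(-1)) + ((-17)·9 − 5·(-13)) + (5·8 − 14·9) + (14·(-1) − 4·8)| = 289, so the area is 144.5.
Along each edge there are gcd(|Δx|,|Δy|)+1 lattice points, so counting each shared vertex once the boundary has gcd(21,12) + gcd(22,22) + gcd(9,1) + gcd(10,9) = 3+22+1+1 = 27.
Pick's theorem gives I = A − B/2 + 1 = 144.5 − 27/2 + 1 = 132.

132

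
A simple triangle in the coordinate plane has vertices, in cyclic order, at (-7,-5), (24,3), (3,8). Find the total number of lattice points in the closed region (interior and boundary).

164

By the shoelace formula, twice the signed area is |[(-7)·3 − 24·(-5)] + [24·8 − 3·3] + [3·(-5) − (-7)·8]| = 323, so the area is 323/2.
The number of boundary lattice points is Σ gcd(|Δx|,|Δy|) = gcd(31,8) + gcd(21,5) + gcd(10,13) = 1+1+1 = 3.
Pick's theorem gives I = A − B/2 + 1 = 323/2 − 3/2 + 1 = 161, so the closed region contains I + B = 161 + 3 = 164 lattice points.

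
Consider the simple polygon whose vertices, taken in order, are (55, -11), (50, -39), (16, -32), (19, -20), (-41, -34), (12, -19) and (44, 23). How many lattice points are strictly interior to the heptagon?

The shoelace formula gives twice the area as |[55·(-39) − 50·(-11)] + [50·(-32) − 16·(-39)] + [16·(-20) − 19·(-32)] + [19·(-34) − (-41)·(-20)] + [(-41)·(-19) − 12·(-34)] + [12·23 − 44·(-19)] + [44·(-11) − 55·23]| = 3199, so the area is 3199/2.
Summing gcd(|Δx|,|Δy|) over the edges gives the boundary count: gcd(5,28) + gcd(34,7) + gcd(3,12) + gcd(60,14) + gcd(53,15) + gcd(32,42) + gcd(11,34) = 1+1+3+2+1+2+1 = 11.
By Pick's theorem A = I + B/2 − 1, so I = 3199/2 − 11/2 + 1 = 1595.

1595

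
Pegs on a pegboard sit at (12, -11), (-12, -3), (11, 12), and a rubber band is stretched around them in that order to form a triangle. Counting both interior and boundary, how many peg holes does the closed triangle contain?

278

By the shoelace formula, twice the signed area is |(12·(-3) − (-12)·(-11)) + ((-12)·12 − 11·(-3)) + (11·(-11) − 12·12)| = 544, so the area is 272.
Along each edge there are gcd(|Δx|,|Δy|)+1 lattice points, so counting each shared vertex once the boundary has gcd(24,8) + gcd(23,15) + gcd(1,23) = 8+1+1 = 10.
Pick's theorem gives I = A − B/2 + 1 = 272 − 10/2 + 1 = 268, so the closed region contains I + B = 268 + 10 = 278 lattice points.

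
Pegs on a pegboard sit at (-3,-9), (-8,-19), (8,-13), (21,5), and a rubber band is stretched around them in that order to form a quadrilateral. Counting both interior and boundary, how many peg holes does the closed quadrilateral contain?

196

By the shoelace formula, twice the signed area is |((-3)·(-19) − (-8)·(-9)) + ((-8)·(-13) − 8·(-19)) + (8·5 − 21·(-13)) + (21·(-9) − (-3)·5)| = 380, so the area is 190.
Along each edge there are gcd(|Δx|,|Δy|)+1 lattice points, so counting each shared vertex once the boundary has gcd(5,10) + gcd(16,6) + gcd(13,18) + gcd(24,14) = 5+2+1+2 = 10.
Pick's theorem gives I = A − B/2 + 1 = 190 − 10/2 + 1 = 186, so the closed region contains I + B = 186 + 10 = 196 lattice points.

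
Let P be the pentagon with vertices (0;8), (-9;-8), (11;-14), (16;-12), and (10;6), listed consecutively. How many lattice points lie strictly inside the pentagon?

332

By the shoelace formula, twice the signed area is |[0·(-8) − (-9)·8] + [(-9)·(-14) − 11·(-8)] + [11·(-12) − 16·(-14)] + [16·6 − 10·(-12)] + [10·8 − 0·6]| = 674, so the area is 337.
Summing gcd(|Δx|,|Δy|) over the edges gives the boundary count: gcd(9,16) + gcd(20,6) + gcd(5,2) + gcd(6,18) + gcd(10,2) = 1+2+1+6+2 = 12.
Pick's theorem gives I = A − B/2 + 1 = 337 − 12/2 + 1 = 332.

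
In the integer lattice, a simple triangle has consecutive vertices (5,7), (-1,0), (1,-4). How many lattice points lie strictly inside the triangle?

18

Using the shoelace formula, 2A = |[5·0 − (-1)·7] + [(-1)·(-4) − 1·0] + [1·7 − 5·(-4)]| = 38, so the area is 19.
Summing gcd(|Δx|,|Δy|) over the edges gives the boundary count: gcd(6,7) + gcd(2,4) + gcd(4,11) = 1+2+1 = 4.
By Pick's theorem A = I + B/2 − 1, so I = 19 − 4/2 + 1 = 18.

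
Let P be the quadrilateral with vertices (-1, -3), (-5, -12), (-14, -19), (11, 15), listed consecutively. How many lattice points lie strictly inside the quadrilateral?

By the shoelace formula, twice the signed area is |((-1)·(-12) − (-5)·(-3)) + ((-5)·(-19) − (-14)·(-12)) + ((-14)·15 − 11·(-19)) + (11·(-3) − (-1)·15)| = 95, so the area is 47.5.
The number of boundary lattice points is Σ gcd(|Δx|,|Δy|) = gcd(4,9) + gcd(9,7) + gcd(25,34) + gcd(12,18) = 1+1+1+6 = 9.
Pick's theorem gives I = A − B/2 + 1 = 47.5 − 9/2 + 1 = 44.

44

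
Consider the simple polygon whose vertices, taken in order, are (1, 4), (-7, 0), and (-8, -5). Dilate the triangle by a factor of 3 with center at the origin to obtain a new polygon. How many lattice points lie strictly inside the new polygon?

142

Using the shoelace formula, 2A = |[1·0 − (-7)·4] + [(-7)·(-5) − (-8)·0] + [(-8)·4 − 1·(-5)]| = 36, so the area is 18.
Along each edge there are gcd(|Δx|,|Δy|)+1 lattice points, so counting each shared vertex once the boundary has gcd(8,4) + gcd(1,5) + gcd(9,9) = 4+1+9 = 14.
Scaling by 3 multiplies the area by 3² = 9 (so the new area is 162) and multiplies the boundary lattice-point count by 3, giving 42.
By Pick's theorem, the interior count of the dilated polygon is 162 − 42/2 + 1 = 142.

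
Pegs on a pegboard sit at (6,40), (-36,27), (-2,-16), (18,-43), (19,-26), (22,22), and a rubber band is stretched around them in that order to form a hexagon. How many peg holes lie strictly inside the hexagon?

2343

By the shoelace formula, twice the signed area is |[6·27 − (-36)·40] + [(-36)·(-16) − (-2)·27] + [(-2)·(-43) − 18·(-16)] + [18·(-26) − 19·(-43)] + [19·22 − 22·(-26)] + [22·40 − 6·22]| = 4693, so the area is 4693/2.
Along each edge there are gcd(|Δx|,|Δy|)+1 lattice points, so counting each shared vertex once the boundary has gcd(42,13) + gcd(34,43) + gcd(20,27) + gcd(1,17) + gcd(3,48) + gcd(16,18) = 1+1+1+1+3+2 = 9.
By Pick's theorem A = I + B/2 − 1, so I = 4693/2 − 9/2 + 1 = 2343.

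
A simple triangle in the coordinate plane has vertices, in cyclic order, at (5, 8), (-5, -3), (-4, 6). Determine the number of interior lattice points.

39

The shoelace formula gives twice the area as |[5·(-3) − (-5)·8] + [(-5)·6 − (-4)·(-3)] + [(-4)·8 − 5·6]| = 79, so the area is 39.5.
The number of boundary lattice points is Σ gcd(|Δx|,|Δy|) = gcd(10,11) + gcd(1,9) + gcd(9,2) = 1+1+1 = 3.
Pick's theorem gives I = A − B/2 + 1 = 39.5 − 3/2 + 1 = 39.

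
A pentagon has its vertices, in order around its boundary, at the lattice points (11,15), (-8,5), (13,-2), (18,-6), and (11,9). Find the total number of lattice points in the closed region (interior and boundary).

198

By the shoelace formula, twice the signed area is |[11·5 − (-8)·15] + [(-8)·(-2) − 13·5] + [13·(-6) − 18·(-2)] + [18·9 − 11·(-6)] + [11·15 − 11·9]| = 378, so the area is 189.
The number of boundary lattice points is Σ gcd(|Δx|,|Δy|) = gcd(19,10) + gcd(21,7) + gcd(5,4) + gcd(7,15) + gcd(0,6) = 1+7+1+1+6 = 16.
Pick's theorem gives I = A − B/2 + 1 = 189 − 16/2 + 1 = 182, so the closed region contains I + B = 182 + 16 = 198 lattice points.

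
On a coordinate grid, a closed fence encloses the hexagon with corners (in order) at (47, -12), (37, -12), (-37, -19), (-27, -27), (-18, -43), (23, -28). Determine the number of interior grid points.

Using the shoelace formula, 2A = |[47·(-12) − 37·(-12)] + [37·(-19) − (-37)·(-12)] + [(-37)·(-27) − (-27)·(-19)] + [(-27)·(-43) − (-18)·(-27)] + [(-18)·(-28) − 23·(-43)] + [23·(-12) − 47·(-28)]| = 2427, so the area is 2427/2.
Summing gcd(|Δx|,|Δy|) over the edges gives the boundary count: gcd(10,0) + gcd(74,7) + gcd(10,8) + gcd(9,16) + gcd(41,15) + gcd(24,16) = 10+1+2+1+1+8 = 23.
Pick's theorem gives I = A − B/2 + 1 = 2427/2 − 23/2 + 1 = 1203.

1203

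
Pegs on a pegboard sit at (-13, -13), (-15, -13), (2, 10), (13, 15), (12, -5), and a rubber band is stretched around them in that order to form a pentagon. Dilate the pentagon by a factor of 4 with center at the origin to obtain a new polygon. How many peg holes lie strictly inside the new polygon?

By the shoelace formula, twice the signed area is |((-13)·(-13) − (-15)·(-13)) + ((-15)·10 − 2·(-13)) + (2·15 − 13·10) + (13·(-5) − 12·15) + (12·(-13) − (-13)·(-5))| = 716, so the area is 358.
Along each edge there are gcd(|Δx|,|Δy|)+1 lattice points, so counting each shared vertex once the boundary has gcd(2,0) + gcd(17,23) + gcd(11,5) + gcd(1,20) + gcd(25,8) = 2+1+1+1+1 = 6.
Scaling by 4 multiplies the area by 4² = 16 (so the new area is 5728) and multiplies the boundary lattice-point count by 4, giving 24.
By Pick's theorem, the interior count of the dilated polygon is 5728 − 24/2 + 1 = 5717.

5717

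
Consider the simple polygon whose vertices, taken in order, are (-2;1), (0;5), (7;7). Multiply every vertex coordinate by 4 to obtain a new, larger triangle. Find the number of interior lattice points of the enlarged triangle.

Using the shoelace formula, 2A = |((-2)·5 − 0·1) + (0·7 − 7·5) + (7·1 − (-2)·7)| = 24, so the area is 12.
Summing gcd(|Δx|,|Δy|) over the edges gives the boundary count: gcd(2,4) + gcd(7,2) + gcd(9,6) = 2+1+3 = 6.
Scaling by 4 multiplies the area by 4² = 16 (so the new area is 192) and multiplies the boundary lattice-point count by 4, giving 24.
By Pick's theorem, the interior count of the dilated polygon is 192 − 24/2 + 1 = 181.

181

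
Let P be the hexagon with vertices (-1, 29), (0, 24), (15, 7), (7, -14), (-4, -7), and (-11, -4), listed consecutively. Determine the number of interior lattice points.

564

By the shoelace formula, twice the signed area is |((-1)·24 − 0·29) + (0·7 − 15·24) + (15·(-14) − 7·7) + (7·(-7) − (-4)·(-14)) + ((-4)·(-4) − (-11)·(-7)) + ((-11)·29 − (-1)·(-4))| = 1132, so the area is 566.
Along each edge there are gcd(|Δx|,|Δy|)+1 lattice points, so counting each shared vertex once the boundary has gcd(1,5) + gcd(15,17) + gcd(8,21) + gcd(11,7) + gcd(7,3) + gcd(10,33) = 1+1+1+1+1+1 = 6.
By Pick's theorem A = I + B/2 − 1, so I = 566 − 6/2 + 1 = 564.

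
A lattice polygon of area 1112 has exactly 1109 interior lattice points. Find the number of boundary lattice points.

8

Pick's theorem gives A = I + B/2 − 1, so B = 2(A − I + 1) = 2(1112 − 1109 + 1) = 8.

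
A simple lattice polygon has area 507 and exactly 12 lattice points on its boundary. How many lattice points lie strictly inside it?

From Pick's theorem, I = A − B/2 + 1 = 507 − 12/2 + 1 = 502.

502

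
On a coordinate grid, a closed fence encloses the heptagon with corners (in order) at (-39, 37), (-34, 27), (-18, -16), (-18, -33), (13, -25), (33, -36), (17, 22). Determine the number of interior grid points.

2788

Using the shoelace formula, 2A = |((-39)·27 − (-34)·37) + ((-34)·(-16) − (-18)·27) + ((-18)·(-33) − (-18)·(-16)) + ((-18)·(-25) − 13·(-33)) + (13·(-36) − 33·(-25)) + (33·22 − 17·(-36)) + (17·37 − (-39)·22)| = 5602, so the area is 2801.
Summing gcd(|Δx|,|Δy|) over the edges gives the boundary count: gcd(5,10) + gcd(16,43) + gcd(0,17) + gcd(31,8) + gcd(20,11) + gcd(16,58) + gcd(56,15) = 5+1+17+1+1+2+1 = 28.
By Pick's theorem A = I + B/2 − 1, so I = 2801 − 28/2 + 1 = 2788.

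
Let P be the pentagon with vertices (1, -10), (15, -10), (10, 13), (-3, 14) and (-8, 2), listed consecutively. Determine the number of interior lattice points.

The shoelace formula gives twice the area as |(1·(-10) − 15·(-10)) + (15·13 − 10·(-10)) + (10·14 − (-3)·13) + ((-3)·2 − (-8)·14) + ((-8)·(-10) − 1·2)| = 798, so the area is 399.
Summing gcd(|Δx|,|Δy|) over the edges gives the boundary count: gcd(14,0) + gcd(5,23) + gcd(13,1) + gcd(5,12) + gcd(9,12) = 14+1+1+1+3 = 20.
Pick's theorem gives I = A − B/2 + 1 = 399 − 20/2 + 1 = 390.

390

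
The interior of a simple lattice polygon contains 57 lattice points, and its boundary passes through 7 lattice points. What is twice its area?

119

Pick's theorem states A = I + B/2 − 1, so A = 57 + 7/2 − 1 = 119/2.
Hence 2A = 119.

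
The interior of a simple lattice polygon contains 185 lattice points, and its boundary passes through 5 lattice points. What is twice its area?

373

By Pick's theorem, A = I + B/2 − 1 = 185 + 5/2 − 1 = 373/2.
Hence 2A = 373.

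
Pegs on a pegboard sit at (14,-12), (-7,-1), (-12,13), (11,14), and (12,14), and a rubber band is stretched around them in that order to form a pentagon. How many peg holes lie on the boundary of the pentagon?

The number of boundary lattice points is Σ gcd(|Δx|,|Δy|) = gcd(21,11) + gcd(5,14) + gcd(23,1) + gcd(1,0) + gcd(2,26) = 1+1+1+1+2 = 6.

6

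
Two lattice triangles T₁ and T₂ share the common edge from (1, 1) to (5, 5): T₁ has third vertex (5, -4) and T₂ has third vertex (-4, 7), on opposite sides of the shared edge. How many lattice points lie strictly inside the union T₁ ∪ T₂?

35

The union is the simple quadrilateral with vertices (1, 1), (5, -4), (5, 5), (-4, 7) in order.
Using the shoelace formula, 2A = |(1·(-4) − 5·1) + (5·5 − 5·(-4)) + (5·7 − (-4)·5) + ((-4)·1 − 1·7)| = 80, so the area is 40.
Along each edge there are gcd(|Δx|,|Δy|)+1 lattice points, so counting each shared vertex once the boundary has gcd(4,5) + gcd(0,9) + gcd(9,2) + gcd(5,6) = 1+9+1+1 = 12.
By Pick's theorem I = A − B/2 + 1 = 40 − 12/2 + 1 = 35.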